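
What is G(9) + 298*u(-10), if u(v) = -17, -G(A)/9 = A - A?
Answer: -5066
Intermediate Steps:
G(A) = 0 (G(A) = -9*(A - A) = -9*0 = 0)
G(9) + 298*u(-10) = 0 + 298*(-17) = 0 - 5066 = -5066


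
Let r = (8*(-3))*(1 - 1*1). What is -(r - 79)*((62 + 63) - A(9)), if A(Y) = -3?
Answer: 10112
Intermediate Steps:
r = 0 (r = -24*(1 - 1) = -24*0 = 0)
-(r - 79)*((62 + 63) - A(9)) = -(0 - 79)*((62 + 63) - 1*(-3)) = -(-79)*(125 + 3) = -(-79)*128 = -1*(-10112) = 10112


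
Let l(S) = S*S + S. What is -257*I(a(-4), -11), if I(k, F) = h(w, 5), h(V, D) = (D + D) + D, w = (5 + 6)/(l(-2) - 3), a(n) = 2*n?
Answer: -3855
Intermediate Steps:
l(S) = S + S² (l(S) = S² + S = S + S²)
w = -11 (w = (5 + 6)/(-2*(1 - 2) - 3) = 11/(-2*(-1) - 3) = 11/(2 - 3) = 11/(-1) = 11*(-1) = -11)
h(V, D) = 3*D (h(V, D) = 2*D + D = 3*D)
I(k, F) = 15 (I(k, F) = 3*5 = 15)
-257*I(a(-4), -11) = -257*15 = -3855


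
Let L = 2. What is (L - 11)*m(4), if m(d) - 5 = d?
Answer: -81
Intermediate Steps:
m(d) = 5 + d
(L - 11)*m(4) = (2 - 11)*(5 + 4) = -9*9 = -81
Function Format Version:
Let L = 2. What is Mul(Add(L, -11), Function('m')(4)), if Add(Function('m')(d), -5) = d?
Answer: -81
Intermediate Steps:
Function('m')(d) = Add(5, d)
Mul(Add(L, -11), Function('m')(4)) = Mul(Add(2, -11), Add(5, 4)) = Mul(-9, 9) = -81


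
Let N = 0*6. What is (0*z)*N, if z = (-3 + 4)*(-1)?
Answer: 0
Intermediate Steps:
N = 0
z = -1 (z = 1*(-1) = -1)
(0*z)*N = (0*(-1))*0 = 0*0 = 0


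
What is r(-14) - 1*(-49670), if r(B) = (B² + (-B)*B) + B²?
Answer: 49866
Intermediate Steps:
r(B) = B² (r(B) = (B² - B²) + B² = 0 + B² = B²)
r(-14) - 1*(-49670) = (-14)² - 1*(-49670) = 196 + 49670 = 49866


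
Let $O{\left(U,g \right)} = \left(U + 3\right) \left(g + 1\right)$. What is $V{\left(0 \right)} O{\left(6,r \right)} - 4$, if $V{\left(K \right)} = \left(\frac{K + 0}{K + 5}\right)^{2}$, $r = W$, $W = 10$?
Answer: $-4$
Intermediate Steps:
$r = 10$
$V{\left(K \right)} = \frac{K^{2}}{\left(5 + K\right)^{2}}$ ($V{\left(K \right)} = \left(\frac{K}{5 + K}\right)^{2} = \frac{K^{2}}{\left(5 + K\right)^{2}}$)
$O{\left(U,g \right)} = \left(1 + g\right) \left(3 + U\right)$ ($O{\left(U,g \right)} = \left(3 + U\right) \left(1 + g\right) = \left(1 + g\right) \left(3 + U\right)$)
$V{\left(0 \right)} O{\left(6,r \right)} - 4 = \frac{0^{2}}{\left(5 + 0\right)^{2}} \left(3 + 6 + 3 \cdot 10 + 6 \cdot 10\right) - 4 = \frac{0}{25} \left(3 + 6 + 30 + 60\right) - 4 = 0 \cdot \frac{1}{25} \cdot 99 - 4 = 0 \cdot 99 - 4 = 0 - 4 = -4$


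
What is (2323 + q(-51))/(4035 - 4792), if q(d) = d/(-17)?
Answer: -2326/757 ≈ -3.0727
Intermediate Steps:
q(d) = -d/17 (q(d) = d*(-1/17) = -d/17)
(2323 + q(-51))/(4035 - 4792) = (2323 - 1/17*(-51))/(4035 - 4792) = (2323 + 3)/(-757) = 2326*(-1/757) = -2326/757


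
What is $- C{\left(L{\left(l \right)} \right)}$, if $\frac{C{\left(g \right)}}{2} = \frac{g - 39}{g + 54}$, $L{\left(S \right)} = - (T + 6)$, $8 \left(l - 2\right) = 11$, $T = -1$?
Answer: $\frac{88}{49} \approx 1.7959$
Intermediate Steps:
$l = \frac{27}{8}$ ($l = 2 + \frac{1}{8} \cdot 11 = 2 + \frac{11}{8} = \frac{27}{8} \approx 3.375$)
$L{\left(S \right)} = -5$ ($L{\left(S \right)} = - (-1 + 6) = \left(-1\right) 5 = -5$)
$C{\left(g \right)} = \frac{2 \left(-39 + g\right)}{54 + g}$ ($C{\left(g \right)} = 2 \frac{g - 39}{g + 54} = 2 \frac{-39 + g}{54 + g} = \frac{2 \left(-39 + g\right)}{54 + g}$)
$- C{\left(L{\left(l \right)} \right)} = - \frac{2 \left(-39 - 5\right)}{54 - 5} = - \frac{2 \left(-44\right)}{49} = \left(-1\right) \left(- \frac{88}{49}\right) = \frac{88}{49}$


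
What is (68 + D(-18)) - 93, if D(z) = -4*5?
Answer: -45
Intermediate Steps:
D(z) = -20
(68 + D(-18)) - 93 = (68 - 20) - 93 = 48 - 93 = -45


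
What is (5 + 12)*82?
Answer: 1394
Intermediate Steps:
(5 + 12)*82 = 17*82 = 1394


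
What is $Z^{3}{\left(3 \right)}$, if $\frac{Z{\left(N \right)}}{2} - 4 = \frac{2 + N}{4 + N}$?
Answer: $\frac{287496}{343} \approx 838.18$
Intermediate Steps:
$Z{\left(N \right)} = 8 + \frac{2 \left(2 + N\right)}{4 + N}$ ($Z{\left(N \right)} = 8 + 2 \frac{2 + N}{4 + N} = 8 + \frac{2 \left(2 + N\right)}{4 + N}$)
$Z^{3}{\left(3 \right)} = \left(\frac{2 \left(18 + 5 \cdot 3\right)}{4 + 3}\right)^{3} = \left(\frac{2 \left(18 + 15\right)}{7}\right)^{3} = \left(2 \cdot \frac{1}{7} \cdot 33\right)^{3} = \left(\frac{66}{7}\right)^{3} = \frac{287496}{343}$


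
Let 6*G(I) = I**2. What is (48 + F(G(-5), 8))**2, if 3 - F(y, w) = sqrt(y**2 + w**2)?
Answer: (306 - sqrt(2929))**2/36 ≈ 1762.3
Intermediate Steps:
G(I) = I**2/6
F(y, w) = 3 - sqrt(w**2 + y**2) (F(y, w) = 3 - sqrt(y**2 + w**2) = 3 - sqrt(w**2 + y**2))
(48 + F(G(-5), 8))**2 = (48 + (3 - sqrt(8**2 + ((1/6)*(-5)**2)**2)))**2 = (48 + (3 - sqrt(64 + ((1/6)*25)**2)))**2 = (48 + (3 - sqrt(64 + (25/6)**2)))**2 = (48 + (3 - sqrt(64 + 625/36)))**2 = (48 + (3 - sqrt(2929/36)))**2 = (48 + (3 - sqrt(2929)/6))**2 = (51 - sqrt(2929)/6)**2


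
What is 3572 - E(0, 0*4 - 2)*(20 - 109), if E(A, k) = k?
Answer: 3394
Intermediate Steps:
3572 - E(0, 0*4 - 2)*(20 - 109) = 3572 - (0*4 - 2)*(20 - 109) = 3572 - (0 - 2)*(-89) = 3572 - (-2)*(-89) = 3572 - 1*178 = 3572 - 178 = 3394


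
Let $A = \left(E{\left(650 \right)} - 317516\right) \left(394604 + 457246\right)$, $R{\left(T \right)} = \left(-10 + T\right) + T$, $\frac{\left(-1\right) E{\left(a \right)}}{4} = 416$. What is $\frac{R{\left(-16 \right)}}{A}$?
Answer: $\frac{7}{45315580500} \approx 1.5447 \cdot 10^{-10}$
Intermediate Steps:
$E{\left(a \right)} = -1664$ ($E{\left(a \right)} = \left(-4\right) 416 = -1664$)
$R{\left(T \right)} = -10 + 2 T$
$A = -271893483000$ ($A = \left(-1664 - 317516\right) \left(394604 + 457246\right) = \left(-319180\right) 851850 = -271893483000$)
$\frac{R{\left(-16 \right)}}{A} = \frac{-10 + 2 \left(-16\right)}{-271893483000} = \left(-10 - 32\right) \left(- \frac{1}{271893483000}\right) = \left(-42\right) \left(- \frac{1}{271893483000}\right) = \frac{7}{45315580500}$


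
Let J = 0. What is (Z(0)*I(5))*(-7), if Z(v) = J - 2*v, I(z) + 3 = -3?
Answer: 0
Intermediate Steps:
I(z) = -6 (I(z) = -3 - 3 = -6)
Z(v) = -2*v (Z(v) = 0 - 2*v = -2*v)
(Z(0)*I(5))*(-7) = (-2*0*(-6))*(-7) = (0*(-6))*(-7) = 0*(-7) = 0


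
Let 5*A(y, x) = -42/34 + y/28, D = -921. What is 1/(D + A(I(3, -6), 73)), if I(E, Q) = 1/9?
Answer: -4284/3946619 ≈ -0.0010855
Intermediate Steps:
I(E, Q) = ⅑
A(y, x) = -21/85 + y/140 (A(y, x) = (-42/34 + y/28)/5 = (-42*1/34 + y*(1/28))/5 = (-21/17 + y/28)/5 = -21/85 + y/140)
1/(D + A(I(3, -6), 73)) = 1/(-921 + (-21/85 + (1/140)*(⅑))) = 1/(-921 + (-21/85 + 1/1260)) = 1/(-921 - 1055/4284) = 1/(-3946619/4284) = -4284/3946619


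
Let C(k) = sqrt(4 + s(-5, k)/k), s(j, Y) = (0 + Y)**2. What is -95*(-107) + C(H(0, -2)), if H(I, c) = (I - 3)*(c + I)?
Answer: 10165 + sqrt(10) ≈ 10168.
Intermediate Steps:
s(j, Y) = Y**2
H(I, c) = (-3 + I)*(I + c)
C(k) = sqrt(4 + k) (C(k) = sqrt(4 + k**2/k) = sqrt(4 + k))
-95*(-107) + C(H(0, -2)) = -95*(-107) + sqrt(4 + (0**2 - 3*0 - 3*(-2) + 0*(-2))) = 10165 + sqrt(4 + (0 + 0 + 6 + 0)) = 10165 + sqrt(4 + 6) = 10165 + sqrt(10)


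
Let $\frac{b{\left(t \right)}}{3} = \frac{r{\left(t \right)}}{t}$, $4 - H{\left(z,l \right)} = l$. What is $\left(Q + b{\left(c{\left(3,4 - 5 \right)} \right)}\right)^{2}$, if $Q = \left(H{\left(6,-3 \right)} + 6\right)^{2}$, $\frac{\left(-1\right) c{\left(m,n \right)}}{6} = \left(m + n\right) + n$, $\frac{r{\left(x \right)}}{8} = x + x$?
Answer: $47089$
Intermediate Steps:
$H{\left(z,l \right)} = 4 - l$
$r{\left(x \right)} = 16 x$ ($r{\left(x \right)} = 8 \left(x + x\right) = 8 \cdot 2 x = 16 x$)
$c{\left(m,n \right)} = - 12 n - 6 m$ ($c{\left(m,n \right)} = - 6 \left(\left(m + n\right) + n\right) = - 6 \left(m + 2 n\right) = - 12 n - 6 m$)
$Q = 169$ ($Q = \left(\left(4 - -3\right) + 6\right)^{2} = \left(\left(4 + 3\right) + 6\right)^{2} = \left(7 + 6\right)^{2} = 13^{2} = 169$)
$b{\left(t \right)} = 48$ ($b{\left(t \right)} = 3 \frac{16 t}{t} = 3 \cdot 16 = 48$)
$\left(Q + b{\left(c{\left(3,4 - 5 \right)} \right)}\right)^{2} = \left(169 + 48\right)^{2} = 217^{2} = 47089$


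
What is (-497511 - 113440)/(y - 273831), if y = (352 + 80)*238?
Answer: 610951/171015 ≈ 3.5725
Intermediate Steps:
y = 102816 (y = 432*238 = 102816)
(-497511 - 113440)/(y - 273831) = (-497511 - 113440)/(102816 - 273831) = -610951/(-171015) = -610951*(-1/171015) = 610951/171015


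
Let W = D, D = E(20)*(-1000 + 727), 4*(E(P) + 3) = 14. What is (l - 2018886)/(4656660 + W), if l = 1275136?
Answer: -1487500/9313047 ≈ -0.15972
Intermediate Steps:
E(P) = ½ (E(P) = -3 + (¼)*14 = -3 + 7/2 = ½)
D = -273/2 (D = (-1000 + 727)/2 = (½)*(-273) = -273/2 ≈ -136.50)
W = -273/2 ≈ -136.50
(l - 2018886)/(4656660 + W) = (1275136 - 2018886)/(4656660 - 273/2) = -743750/9313047/2 = -743750*2/9313047 = -1487500/9313047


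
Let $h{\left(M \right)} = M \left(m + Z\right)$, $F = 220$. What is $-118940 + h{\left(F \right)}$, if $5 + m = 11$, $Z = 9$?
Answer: $-115640$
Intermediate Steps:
$m = 6$ ($m = -5 + 11 = 6$)
$h{\left(M \right)} = 15 M$ ($h{\left(M \right)} = M \left(6 + 9\right) = M 15 = 15 M$)
$-118940 + h{\left(F \right)} = -118940 + 15 \cdot 220 = -118940 + 3300 = -115640$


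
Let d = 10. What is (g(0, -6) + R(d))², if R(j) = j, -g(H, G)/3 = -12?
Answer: 2116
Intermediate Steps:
g(H, G) = 36 (g(H, G) = -3*(-12) = 36)
(g(0, -6) + R(d))² = (36 + 10)² = 46² = 2116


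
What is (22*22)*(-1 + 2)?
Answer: 484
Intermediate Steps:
(22*22)*(-1 + 2) = 484*1 = 484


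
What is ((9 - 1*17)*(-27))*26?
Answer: 5616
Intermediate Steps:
((9 - 1*17)*(-27))*26 = ((9 - 17)*(-27))*26 = -8*(-27)*26 = 216*26 = 5616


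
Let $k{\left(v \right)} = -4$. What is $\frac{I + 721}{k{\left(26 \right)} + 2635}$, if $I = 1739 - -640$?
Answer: $\frac{3100}{2631} \approx 1.1783$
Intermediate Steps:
$I = 2379$ ($I = 1739 + 640 = 2379$)
$\frac{I + 721}{k{\left(26 \right)} + 2635} = \frac{2379 + 721}{-4 + 2635} = \frac{3100}{2631}$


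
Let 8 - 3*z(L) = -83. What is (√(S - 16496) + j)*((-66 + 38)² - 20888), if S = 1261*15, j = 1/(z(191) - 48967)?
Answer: 30156/73405 - 20104*√2419 ≈ -9.8878e+5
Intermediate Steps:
z(L) = 91/3 (z(L) = 8/3 - ⅓*(-83) = 8/3 + 83/3 = 91/3)
j = -3/146810 (j = 1/(91/3 - 48967) = 1/(-146810/3) = -3/146810 ≈ -2.0435e-5)
S = 18915
(√(S - 16496) + j)*((-66 + 38)² - 20888) = (√(18915 - 16496) - 3/146810)*((-66 + 38)² - 20888) = (√2419 - 3/146810)*((-28)² - 20888) = (-3/146810 + √2419)*(784 - 20888) = (-3/146810 + √2419)*(-20104) = 30156/73405 - 20104*√2419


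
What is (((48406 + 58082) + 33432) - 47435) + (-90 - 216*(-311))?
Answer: 159571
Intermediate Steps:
(((48406 + 58082) + 33432) - 47435) + (-90 - 216*(-311)) = ((106488 + 33432) - 47435) + (-90 + 67176) = (139920 - 47435) + 67086 = 92485 + 67086 = 159571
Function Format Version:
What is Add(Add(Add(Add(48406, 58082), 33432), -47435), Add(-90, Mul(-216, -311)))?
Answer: 159571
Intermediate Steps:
Add(Add(Add(Add(48406, 58082), 33432), -47435), Add(-90, Mul(-216, -311))) = Add(Add(Add(106488, 33432), -47435), Add(-90, 67176)) = Add(Add(139920, -47435), 67086) = Add(92485, 67086) = 159571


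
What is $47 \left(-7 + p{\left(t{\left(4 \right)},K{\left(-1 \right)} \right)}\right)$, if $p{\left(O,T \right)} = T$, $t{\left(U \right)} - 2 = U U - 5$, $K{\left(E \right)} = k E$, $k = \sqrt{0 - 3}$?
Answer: $-329 - 47 i \sqrt{3} \approx -329.0 - 81.406 i$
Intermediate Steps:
$k = i \sqrt{3}$ ($k = \sqrt{-3} = i \sqrt{3} \approx 1.732 i$)
$K{\left(E \right)} = i E \sqrt{3}$ ($K{\left(E \right)} = i \sqrt{3} E = i E \sqrt{3}$)
$t{\left(U \right)} = -3 + U^{2}$ ($t{\left(U \right)} = 2 + \left(U U - 5\right) = 2 + \left(U^{2} - 5\right) = 2 + \left(-5 + U^{2}\right) = -3 + U^{2}$)
$47 \left(-7 + p{\left(t{\left(4 \right)},K{\left(-1 \right)} \right)}\right) = 47 \left(-7 + i \left(-1\right) \sqrt{3}\right) = 47 \left(-7 - i \sqrt{3}\right) = -329 - 47 i \sqrt{3}$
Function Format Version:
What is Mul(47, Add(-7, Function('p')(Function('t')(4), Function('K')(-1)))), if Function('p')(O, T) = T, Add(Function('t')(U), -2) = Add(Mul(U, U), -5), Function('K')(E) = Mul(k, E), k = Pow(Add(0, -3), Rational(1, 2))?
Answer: Add(-329, Mul(-47, I, Pow(3, Rational(1, 2)))) ≈ Add(-329.00, Mul(-81.406, I))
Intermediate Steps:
k = Mul(I, Pow(3, Rational(1, 2))) (k = Pow(-3, Rational(1, 2)) = Mul(I, Pow(3, Rational(1, 2))) ≈ Mul(1.7320, I))
Function('K')(E) = Mul(I, E, Pow(3, Rational(1, 2))) (Function('K')(E) = Mul(Mul(I, Pow(3, Rational(1, 2))), E) = Mul(I, E, Pow(3, Rational(1, 2))))
Function('t')(U) = Add(-3, Pow(U, 2)) (Function('t')(U) = Add(2, Add(Mul(U, U), -5)) = Add(2, Add(Pow(U, 2), -5)) = Add(2, Add(-5, Pow(U, 2))) = Add(-3, Pow(U, 2)))
Mul(47, Add(-7, Function('p')(Function('t')(4), Function('K')(-1)))) = Mul(47, Add(-7, Mul(I, -1, Pow(3, Rational(1, 2))))) = Mul(47, Add(-7, Mul(-1, I, Pow(3, Rational(1, 2))))) = Add(-329, Mul(-47, I, Pow(3, Rational(1, 2))))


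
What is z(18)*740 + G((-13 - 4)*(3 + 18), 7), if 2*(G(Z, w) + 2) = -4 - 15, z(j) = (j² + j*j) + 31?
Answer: 1004897/2 ≈ 5.0245e+5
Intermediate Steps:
z(j) = 31 + 2*j² (z(j) = (j² + j²) + 31 = 2*j² + 31 = 31 + 2*j²)
G(Z, w) = -23/2 (G(Z, w) = -2 + (-4 - 15)/2 = -2 + (½)*(-19) = -2 - 19/2 = -23/2)
z(18)*740 + G((-13 - 4)*(3 + 18), 7) = (31 + 2*18²)*740 - 23/2 = (31 + 2*324)*740 - 23/2 = (31 + 648)*740 - 23/2 = 679*740 - 23/2 = 502460 - 23/2 = 1004897/2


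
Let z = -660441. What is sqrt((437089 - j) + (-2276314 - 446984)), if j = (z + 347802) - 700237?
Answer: I*sqrt(1273333) ≈ 1128.4*I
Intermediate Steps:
j = -1012876 (j = (-660441 + 347802) - 700237 = -312639 - 700237 = -1012876)
sqrt((437089 - j) + (-2276314 - 446984)) = sqrt((437089 - 1*(-1012876)) + (-2276314 - 446984)) = sqrt((437089 + 1012876) - 2723298) = sqrt(1449965 - 2723298) = sqrt(-1273333) = I*sqrt(1273333)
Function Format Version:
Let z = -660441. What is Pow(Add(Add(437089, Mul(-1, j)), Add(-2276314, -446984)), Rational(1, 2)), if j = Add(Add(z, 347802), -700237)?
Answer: Mul(I, Pow(1273333, Rational(1, 2))) ≈ Mul(1128.4, I)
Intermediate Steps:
j = -1012876 (j = Add(Add(-660441, 347802), -700237) = Add(-312639, -700237) = -1012876)
Pow(Add(Add(437089, Mul(-1, j)), Add(-2276314, -446984)), Rational(1, 2)) = Pow(Add(Add(437089, Mul(-1, -1012876)), Add(-2276314, -446984)), Rational(1, 2)) = Pow(Add(Add(437089, 1012876), -2723298), Rational(1, 2)) = Pow(Add(1449965, -2723298), Rational(1, 2)) = Pow(-1273333, Rational(1, 2)) = Mul(I, Pow(1273333, Rational(1, 2)))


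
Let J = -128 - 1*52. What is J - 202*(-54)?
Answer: 10728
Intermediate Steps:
J = -180 (J = -128 - 52 = -180)
J - 202*(-54) = -180 - 202*(-54) = -180 + 10908 = 10728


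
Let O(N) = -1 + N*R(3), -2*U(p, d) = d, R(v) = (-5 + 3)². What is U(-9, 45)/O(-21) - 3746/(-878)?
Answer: 67633/14926 ≈ 4.5312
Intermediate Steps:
R(v) = 4 (R(v) = (-2)² = 4)
U(p, d) = -d/2
O(N) = -1 + 4*N (O(N) = -1 + N*4 = -1 + 4*N)
U(-9, 45)/O(-21) - 3746/(-878) = (-½*45)/(-1 + 4*(-21)) - 3746/(-878) = -45/(2*(-1 - 84)) - 3746*(-1/878) = -45/2/(-85) + 1873/439 = -45/2*(-1/85) + 1873/439 = 9/34 + 1873/439 = 67633/14926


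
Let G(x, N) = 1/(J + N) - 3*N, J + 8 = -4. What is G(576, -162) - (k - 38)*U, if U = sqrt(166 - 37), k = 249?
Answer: 84563/174 - 211*sqrt(129) ≈ -1910.5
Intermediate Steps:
J = -12 (J = -8 - 4 = -12)
G(x, N) = 1/(-12 + N) - 3*N
U = sqrt(129) ≈ 11.358
G(576, -162) - (k - 38)*U = (1 - 3*(-162)**2 + 36*(-162))/(-12 - 162) - (249 - 38)*sqrt(129) = (1 - 3*26244 - 5832)/(-174) - 211*sqrt(129) = -(1 - 78732 - 5832)/174 - 211*sqrt(129) = -1/174*(-84563) - 211*sqrt(129) = 84563/174 - 211*sqrt(129)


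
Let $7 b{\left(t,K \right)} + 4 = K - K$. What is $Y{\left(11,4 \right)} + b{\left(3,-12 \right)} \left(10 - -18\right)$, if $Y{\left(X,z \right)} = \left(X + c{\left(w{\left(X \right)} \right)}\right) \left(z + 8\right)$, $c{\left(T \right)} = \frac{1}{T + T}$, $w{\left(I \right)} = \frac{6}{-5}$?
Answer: $111$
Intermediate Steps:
$w{\left(I \right)} = - \frac{6}{5}$ ($w{\left(I \right)} = 6 \left(- \frac{1}{5}\right) = - \frac{6}{5}$)
$c{\left(T \right)} = \frac{1}{2 T}$
$b{\left(t,K \right)} = - \frac{4}{7}$ ($b{\left(t,K \right)} = - \frac{4}{7} + \frac{K - K}{7} = - \frac{4}{7} + \frac{1}{7} \cdot 0 = - \frac{4}{7} + 0 = - \frac{4}{7}$)
$Y{\left(X,z \right)} = \left(8 + z\right) \left(- \frac{5}{12} + X\right)$ ($Y{\left(X,z \right)} = \left(X + \frac{1}{2 \left(- \frac{6}{5}\right)}\right) \left(z + 8\right) = \left(X + \frac{1}{2} \left(- \frac{5}{6}\right)\right) \left(8 + z\right) = \left(X - \frac{5}{12}\right) \left(8 + z\right) = \left(- \frac{5}{12} + X\right) \left(8 + z\right) = \left(8 + z\right) \left(- \frac{5}{12} + X\right)$)
$Y{\left(11,4 \right)} + b{\left(3,-12 \right)} \left(10 - -18\right) = \left(- \frac{10}{3} + 8 \cdot 11 - \frac{5}{3} + 11 \cdot 4\right) - \frac{4 \left(10 - -18\right)}{7} = \left(- \frac{10}{3} + 88 - \frac{5}{3} + 44\right) - \frac{4 \left(10 + 18\right)}{7} = 127 - 16 = 111$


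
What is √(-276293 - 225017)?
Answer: I*√501310 ≈ 708.03*I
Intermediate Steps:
√(-276293 - 225017) = √(-501310) = I*√501310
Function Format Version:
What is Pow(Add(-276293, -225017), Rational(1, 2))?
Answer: Mul(I, Pow(501310, Rational(1, 2))) ≈ Mul(708.03, I)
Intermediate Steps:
Pow(Add(-276293, -225017), Rational(1, 2)) = Pow(-501310, Rational(1, 2)) = Mul(I, Pow(501310, Rational(1, 2)))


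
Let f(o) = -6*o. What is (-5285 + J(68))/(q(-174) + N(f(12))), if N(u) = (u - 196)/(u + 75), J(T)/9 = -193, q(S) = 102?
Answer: -10533/19 ≈ -554.37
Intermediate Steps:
J(T) = -1737 (J(T) = 9*(-193) = -1737)
N(u) = (-196 + u)/(75 + u)
(-5285 + J(68))/(q(-174) + N(f(12))) = (-5285 - 1737)/(102 + (-196 - 6*12)/(75 - 6*12)) = -7022/(102 + (-196 - 72)/(75 - 72)) = -7022/(102 - 268/3) = -7022/38/3 = -7022*3/38 = -10533/19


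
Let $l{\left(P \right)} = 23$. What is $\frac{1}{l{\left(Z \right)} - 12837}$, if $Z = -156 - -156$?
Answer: $- \frac{1}{12814} \approx -7.804 \cdot 10^{-5}$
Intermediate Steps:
$Z = 0$ ($Z = -156 + 156 = 0$)
$\frac{1}{l{\left(Z \right)} - 12837} = \frac{1}{23 - 12837} = \frac{1}{-12814} = - \frac{1}{12814}$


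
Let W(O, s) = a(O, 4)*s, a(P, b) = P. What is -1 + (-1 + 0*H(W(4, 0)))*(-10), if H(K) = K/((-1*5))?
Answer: 9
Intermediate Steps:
W(O, s) = O*s
H(K) = -K/5 (H(K) = K/(-5) = -K/5)
-1 + (-1 + 0*H(W(4, 0)))*(-10) = -1 + (-1 + 0*(-4*0/5))*(-10) = -1 + (-1 + 0*(-⅕*0))*(-10) = -1 + (-1 + 0*0)*(-10) = -1 + (-1 + 0)*(-10) = -1 - 1*(-10) = -1 + 10 = 9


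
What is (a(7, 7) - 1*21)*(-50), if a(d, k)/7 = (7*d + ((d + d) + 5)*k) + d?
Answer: -65100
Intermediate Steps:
a(d, k) = 56*d + 7*k*(5 + 2*d) (a(d, k) = 7*((7*d + ((d + d) + 5)*k) + d) = 7*((7*d + (2*d + 5)*k) + d) = 7*((7*d + (5 + 2*d)*k) + d) = 7*((7*d + k*(5 + 2*d)) + d) = 7*(8*d + k*(5 + 2*d)) = 56*d + 7*k*(5 + 2*d))
(a(7, 7) - 1*21)*(-50) = ((35*7 + 56*7 + 14*7*7) - 1*21)*(-50) = ((245 + 392 + 686) - 21)*(-50) = (1323 - 21)*(-50) = 1302*(-50) = -65100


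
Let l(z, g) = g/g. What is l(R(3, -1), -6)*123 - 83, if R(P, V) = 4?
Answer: 40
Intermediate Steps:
l(z, g) = 1
l(R(3, -1), -6)*123 - 83 = 1*123 - 83 = 123 - 83 = 40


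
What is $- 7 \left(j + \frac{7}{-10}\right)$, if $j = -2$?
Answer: $\frac{189}{10} \approx 18.9$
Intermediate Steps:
$- 7 \left(j + \frac{7}{-10}\right) = - 7 \left(-2 + \frac{7}{-10}\right) = - 7 \left(-2 + 7 \left(- \frac{1}{10}\right)\right) = - 7 \left(-2 - \frac{7}{10}\right) = \left(-7\right) \left(- \frac{27}{10}\right) = \frac{189}{10}$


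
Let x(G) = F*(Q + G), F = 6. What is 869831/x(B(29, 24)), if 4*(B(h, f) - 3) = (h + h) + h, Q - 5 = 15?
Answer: 1739662/537 ≈ 3239.6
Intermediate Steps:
Q = 20 (Q = 5 + 15 = 20)
B(h, f) = 3 + 3*h/4 (B(h, f) = 3 + ((h + h) + h)/4 = 3 + (2*h + h)/4 = 3 + (3*h)/4 = 3 + 3*h/4)
x(G) = 120 + 6*G (x(G) = 6*(20 + G) = 120 + 6*G)
869831/x(B(29, 24)) = 869831/(120 + 6*(3 + (¾)*29)) = 869831/(120 + 6*(3 + 87/4)) = 869831/(120 + 6*(99/4)) = 869831/(120 + 297/2) = 869831/(537/2) = 869831*(2/537) = 1739662/537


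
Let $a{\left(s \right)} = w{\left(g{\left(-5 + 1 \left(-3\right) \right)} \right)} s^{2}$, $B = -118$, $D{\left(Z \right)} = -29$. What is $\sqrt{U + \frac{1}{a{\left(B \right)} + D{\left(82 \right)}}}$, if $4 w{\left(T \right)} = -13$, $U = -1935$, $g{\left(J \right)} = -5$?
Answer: $\frac{i \sqrt{3967639224222}}{45282} \approx 43.989 i$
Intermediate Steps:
$w{\left(T \right)} = - \frac{13}{4}$ ($w{\left(T \right)} = \frac{1}{4} \left(-13\right) = - \frac{13}{4}$)
$a{\left(s \right)} = - \frac{13 s^{2}}{4}$
$\sqrt{U + \frac{1}{a{\left(B \right)} + D{\left(82 \right)}}} = \sqrt{-1935 + \frac{1}{- \frac{13 \left(-118\right)^{2}}{4} - 29}} = \sqrt{-1935 + \frac{1}{\left(- \frac{13}{4}\right) 13924 - 29}} = \sqrt{-1935 + \frac{1}{-45253 - 29}} = \sqrt{-1935 + \frac{1}{-45282}} = \sqrt{-1935 - \frac{1}{45282}} = \sqrt{- \frac{87620671}{45282}} = \frac{i \sqrt{3967639224222}}{45282}$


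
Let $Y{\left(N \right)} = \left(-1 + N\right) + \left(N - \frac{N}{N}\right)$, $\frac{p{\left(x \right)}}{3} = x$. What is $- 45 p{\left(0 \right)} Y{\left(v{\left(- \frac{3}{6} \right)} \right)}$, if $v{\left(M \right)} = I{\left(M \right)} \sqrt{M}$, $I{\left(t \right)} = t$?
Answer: $0$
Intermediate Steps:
$p{\left(x \right)} = 3 x$
$v{\left(M \right)} = M^{\frac{3}{2}}$ ($v{\left(M \right)} = M \sqrt{M} = M^{\frac{3}{2}}$)
$Y{\left(N \right)} = -2 + 2 N$ ($Y{\left(N \right)} = \left(-1 + N\right) + \left(N - 1\right) = \left(-1 + N\right) + \left(-1 + N\right) = -2 + 2 N$)
$- 45 p{\left(0 \right)} Y{\left(v{\left(- \frac{3}{6} \right)} \right)} = - 45 \cdot 3 \cdot 0 \left(-2 + 2 \left(- \frac{3}{6}\right)^{\frac{3}{2}}\right) = \left(-45\right) 0 \left(-2 + 2 \left(\left(-3\right) \frac{1}{6}\right)^{\frac{3}{2}}\right) = 0 \left(-2 + 2 \left(- \frac{1}{2}\right)^{\frac{3}{2}}\right) = 0 \left(-2 + 2 \left(- \frac{i \sqrt{2}}{4}\right)\right) = 0 \left(-2 - \frac{i \sqrt{2}}{2}\right) = 0$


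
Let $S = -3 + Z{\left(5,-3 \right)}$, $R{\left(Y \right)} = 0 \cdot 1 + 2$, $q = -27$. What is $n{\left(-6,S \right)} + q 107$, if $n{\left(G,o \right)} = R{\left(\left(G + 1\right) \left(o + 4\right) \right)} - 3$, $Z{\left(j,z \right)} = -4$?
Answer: $-2890$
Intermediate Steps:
$R{\left(Y \right)} = 2$ ($R{\left(Y \right)} = 0 + 2 = 2$)
$S = -7$ ($S = -3 - 4 = -7$)
$n{\left(G,o \right)} = -1$ ($n{\left(G,o \right)} = 2 - 3 = -1$)
$n{\left(-6,S \right)} + q 107 = -1 - 2889 = -2890$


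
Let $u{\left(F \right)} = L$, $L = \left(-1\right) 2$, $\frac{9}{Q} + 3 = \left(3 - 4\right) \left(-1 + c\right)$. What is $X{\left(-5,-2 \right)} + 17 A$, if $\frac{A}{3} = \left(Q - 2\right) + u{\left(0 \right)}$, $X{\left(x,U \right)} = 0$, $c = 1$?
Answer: $-357$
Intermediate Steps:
$Q = -3$ ($Q = \frac{9}{-3 + \left(3 - 4\right) \left(-1 + 1\right)} = \frac{9}{-3 + \left(3 - 4\right) 0} = \frac{9}{-3 - 0} = \frac{9}{-3 + 0} = \frac{9}{-3} = 9 \left(- \frac{1}{3}\right) = -3$)
$L = -2$
$u{\left(F \right)} = -2$
$A = -21$ ($A = 3 \left(\left(-3 - 2\right) - 2\right) = 3 \left(-5 - 2\right) = 3 \left(-7\right) = -21$)
$X{\left(-5,-2 \right)} + 17 A = 0 + 17 \left(-21\right) = 0 - 357 = -357$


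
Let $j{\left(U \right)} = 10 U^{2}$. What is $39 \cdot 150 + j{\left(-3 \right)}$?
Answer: $5940$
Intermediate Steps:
$39 \cdot 150 + j{\left(-3 \right)} = 39 \cdot 150 + 10 \left(-3\right)^{2} = 5850 + 10 \cdot 9 = 5850 + 90 = 5940$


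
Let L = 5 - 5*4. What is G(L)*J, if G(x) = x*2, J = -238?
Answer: 7140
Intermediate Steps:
L = -15 (L = 5 - 20 = -15)
G(x) = 2*x
G(L)*J = (2*(-15))*(-238) = -30*(-238) = 7140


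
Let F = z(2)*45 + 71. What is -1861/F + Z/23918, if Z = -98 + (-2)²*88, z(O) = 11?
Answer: -22183817/6768794 ≈ -3.2774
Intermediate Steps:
Z = 254 (Z = -98 + 4*88 = -98 + 352 = 254)
F = 566 (F = 11*45 + 71 = 495 + 71 = 566)
-1861/F + Z/23918 = -1861/566 + 254/23918 = -1861*1/566 + 254*(1/23918) = -1861/566 + 127/11959 = -22183817/6768794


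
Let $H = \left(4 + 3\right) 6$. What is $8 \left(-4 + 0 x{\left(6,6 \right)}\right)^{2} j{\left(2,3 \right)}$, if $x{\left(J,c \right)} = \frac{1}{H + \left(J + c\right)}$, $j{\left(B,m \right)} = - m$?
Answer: $-384$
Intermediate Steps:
$H = 42$ ($H = 7 \cdot 6 = 42$)
$x{\left(J,c \right)} = \frac{1}{42 + J + c}$ ($x{\left(J,c \right)} = \frac{1}{42 + \left(J + c\right)} = \frac{1}{42 + J + c}$)
$8 \left(-4 + 0 x{\left(6,6 \right)}\right)^{2} j{\left(2,3 \right)} = 8 \left(-4 + \frac{0}{42 + 6 + 6}\right)^{2} \left(\left(-1\right) 3\right) = 8 \left(-4 + \frac{0}{54}\right)^{2} \left(-3\right) = 8 \left(-4 + 0 \cdot \frac{1}{54}\right)^{2} \left(-3\right) = 8 \left(-4 + 0\right)^{2} \left(-3\right) = 8 \left(-4\right)^{2} \left(-3\right) = 8 \cdot 16 \left(-3\right) = 128 \left(-3\right) = -384$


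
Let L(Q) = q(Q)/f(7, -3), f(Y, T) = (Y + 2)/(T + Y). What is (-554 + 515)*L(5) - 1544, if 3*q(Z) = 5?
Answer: -14156/9 ≈ -1572.9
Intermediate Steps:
f(Y, T) = (2 + Y)/(T + Y)
q(Z) = 5/3 (q(Z) = (1/3)*5 = 5/3)
L(Q) = 20/27 (L(Q) = 5/(3*(((2 + 7)/(-3 + 7)))) = 5/(3*((9/4))) = 5/(3*(((1/4)*9))) = 5/(3*(9/4)) = (5/3)*(4/9) = 20/27)
(-554 + 515)*L(5) - 1544 = (-554 + 515)*(20/27) - 1544 = -39*20/27 - 1544 = -260/9 - 1544 = -14156/9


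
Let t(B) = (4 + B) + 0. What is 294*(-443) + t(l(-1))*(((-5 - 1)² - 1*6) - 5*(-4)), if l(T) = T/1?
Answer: -130092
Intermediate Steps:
l(T) = T (l(T) = T*1 = T)
t(B) = 4 + B
294*(-443) + t(l(-1))*(((-5 - 1)² - 1*6) - 5*(-4)) = 294*(-443) + (4 - 1)*(((-5 - 1)² - 1*6) - 5*(-4)) = -130242 + 3*(((-6)² - 6) + 20) = -130242 + 3*((36 - 6) + 20) = -130242 + 3*(30 + 20) = -130242 + 3*50 = -130242 + 150 = -130092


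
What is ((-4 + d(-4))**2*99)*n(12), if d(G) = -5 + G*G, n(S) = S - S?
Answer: 0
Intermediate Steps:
n(S) = 0
d(G) = -5 + G**2
((-4 + d(-4))**2*99)*n(12) = ((-4 + (-5 + (-4)**2))**2*99)*0 = ((-4 + (-5 + 16))**2*99)*0 = ((-4 + 11)**2*99)*0 = (7**2*99)*0 = (49*99)*0 = 4851*0 = 0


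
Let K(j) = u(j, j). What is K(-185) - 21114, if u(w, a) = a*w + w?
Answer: 12926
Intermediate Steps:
u(w, a) = w + a*w
K(j) = j*(1 + j)
K(-185) - 21114 = -185*(1 - 185) - 21114 = -185*(-184) - 21114 = 34040 - 21114 = 12926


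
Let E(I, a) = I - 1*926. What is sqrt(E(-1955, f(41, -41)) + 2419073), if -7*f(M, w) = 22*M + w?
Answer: 8*sqrt(37753) ≈ 1554.4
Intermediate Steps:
f(M, w) = -22*M/7 - w/7 (f(M, w) = -(22*M + w)/7 = -(w + 22*M)/7 = -22*M/7 - w/7)
E(I, a) = -926 + I (E(I, a) = I - 926 = -926 + I)
sqrt(E(-1955, f(41, -41)) + 2419073) = sqrt((-926 - 1955) + 2419073) = sqrt(-2881 + 2419073) = sqrt(2416192) = 8*sqrt(37753)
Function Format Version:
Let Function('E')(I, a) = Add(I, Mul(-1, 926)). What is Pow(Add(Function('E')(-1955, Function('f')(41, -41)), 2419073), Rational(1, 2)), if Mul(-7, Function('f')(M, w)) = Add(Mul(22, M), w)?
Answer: Mul(8, Pow(37753, Rational(1, 2))) ≈ 1554.4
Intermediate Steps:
Function('f')(M, w) = Add(Mul(Rational(-22, 7), M), Mul(Rational(-1, 7), w)) (Function('f')(M, w) = Mul(Rational(-1, 7), Add(Mul(22, M), w)) = Mul(Rational(-1, 7), Add(w, Mul(22, M))) = Add(Mul(Rational(-22, 7), M), Mul(Rational(-1, 7), w)))
Function('E')(I, a) = Add(-926, I) (Function('E')(I, a) = Add(I, -926) = Add(-926, I))
Pow(Add(Function('E')(-1955, Function('f')(41, -41)), 2419073), Rational(1, 2)) = Pow(Add(Add(-926, -1955), 2419073), Rational(1, 2)) = Pow(Add(-2881, 2419073), Rational(1, 2)) = Pow(2416192, Rational(1, 2)) = Mul(8, Pow(37753, Rational(1, 2)))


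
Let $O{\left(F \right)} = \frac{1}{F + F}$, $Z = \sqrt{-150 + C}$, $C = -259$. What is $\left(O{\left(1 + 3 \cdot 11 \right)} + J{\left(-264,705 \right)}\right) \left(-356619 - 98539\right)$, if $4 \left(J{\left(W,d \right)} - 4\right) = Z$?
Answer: $- \frac{3654651}{2} - \frac{227579 i \sqrt{409}}{2} \approx -1.8273 \cdot 10^{6} - 2.3013 \cdot 10^{6} i$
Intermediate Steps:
$Z = i \sqrt{409}$ ($Z = \sqrt{-150 - 259} = \sqrt{-409} = i \sqrt{409} \approx 20.224 i$)
$J{\left(W,d \right)} = 4 + \frac{i \sqrt{409}}{4}$
$O{\left(F \right)} = \frac{1}{2 F}$
$\left(O{\left(1 + 3 \cdot 11 \right)} + J{\left(-264,705 \right)}\right) \left(-356619 - 98539\right) = \left(\frac{1}{2 \left(1 + 3 \cdot 11\right)} + \left(4 + \frac{i \sqrt{409}}{4}\right)\right) \left(-356619 - 98539\right) = \left(\frac{1}{2 \left(1 + 33\right)} + \left(4 + \frac{i \sqrt{409}}{4}\right)\right) \left(-455158\right) = \left(\frac{1}{2 \cdot 34} + \left(4 + \frac{i \sqrt{409}}{4}\right)\right) \left(-455158\right) = \left(\frac{1}{2} \cdot \frac{1}{34} + \left(4 + \frac{i \sqrt{409}}{4}\right)\right) \left(-455158\right) = \left(\frac{1}{68} + \left(4 + \frac{i \sqrt{409}}{4}\right)\right) \left(-455158\right) = \left(\frac{273}{68} + \frac{i \sqrt{409}}{4}\right) \left(-455158\right) = - \frac{3654651}{2} - \frac{227579 i \sqrt{409}}{2}$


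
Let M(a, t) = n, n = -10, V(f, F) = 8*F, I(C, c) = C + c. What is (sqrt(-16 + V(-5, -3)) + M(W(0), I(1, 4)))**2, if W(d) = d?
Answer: 60 - 40*I*sqrt(10) ≈ 60.0 - 126.49*I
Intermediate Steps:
M(a, t) = -10
(sqrt(-16 + V(-5, -3)) + M(W(0), I(1, 4)))**2 = (sqrt(-16 + 8*(-3)) - 10)**2 = (sqrt(-16 - 24) - 10)**2 = (sqrt(-40) - 10)**2 = (2*I*sqrt(10) - 10)**2 = (-10 + 2*I*sqrt(10))**2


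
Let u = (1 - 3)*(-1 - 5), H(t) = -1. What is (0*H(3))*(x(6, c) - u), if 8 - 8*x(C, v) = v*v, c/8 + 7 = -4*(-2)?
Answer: 0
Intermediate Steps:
c = 8 (c = -56 + 8*(-4*(-2)) = -56 + 8*8 = -56 + 64 = 8)
x(C, v) = 1 - v**2/8 (x(C, v) = 1 - v*v/8 = 1 - v**2/8)
u = 12 (u = -2*(-6) = 12)
(0*H(3))*(x(6, c) - u) = (0*(-1))*((1 - 1/8*8**2) - 1*12) = 0*((1 - 1/8*64) - 12) = 0*((1 - 8) - 12) = 0*(-7 - 12) = 0*(-19) = 0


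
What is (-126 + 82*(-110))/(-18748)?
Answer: 4573/9374 ≈ 0.48784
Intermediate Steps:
(-126 + 82*(-110))/(-18748) = (-126 - 9020)*(-1/18748) = -9146*(-1/18748) = 4573/9374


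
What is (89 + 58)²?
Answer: 21609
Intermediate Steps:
(89 + 58)² = 147² = 21609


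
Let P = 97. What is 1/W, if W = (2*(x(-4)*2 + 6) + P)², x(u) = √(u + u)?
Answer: (109 + 8*I*√2)⁻² ≈ 8.1496e-5 - 1.7102e-5*I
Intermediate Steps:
x(u) = √2*√u (x(u) = √(2*u) = √2*√u)
W = (109 + 8*I*√2)² (W = (2*((√2*√(-4))*2 + 6) + 97)² = (2*((√2*(2*I))*2 + 6) + 97)² = (2*((2*I*√2)*2 + 6) + 97)² = (2*(4*I*√2 + 6) + 97)² = (2*(6 + 4*I*√2) + 97)² = ((12 + 8*I*√2) + 97)² = (109 + 8*I*√2)² ≈ 11753.0 + 2466.4*I)
1/W = 1/(11753 + 1744*I*√2)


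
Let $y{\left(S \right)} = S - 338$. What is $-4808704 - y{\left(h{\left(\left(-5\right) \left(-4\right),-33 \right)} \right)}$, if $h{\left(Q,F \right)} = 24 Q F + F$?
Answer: $-4792493$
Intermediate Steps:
$h{\left(Q,F \right)} = F + 24 F Q$ ($h{\left(Q,F \right)} = 24 F Q + F = F + 24 F Q$)
$y{\left(S \right)} = -338 + S$ ($y{\left(S \right)} = S - 338 = -338 + S$)
$-4808704 - y{\left(h{\left(\left(-5\right) \left(-4\right),-33 \right)} \right)} = -4808704 - \left(-338 - 33 \left(1 + 24 \left(\left(-5\right) \left(-4\right)\right)\right)\right) = -4808704 - \left(-338 - 33 \left(1 + 24 \cdot 20\right)\right) = -4808704 - \left(-338 - 33 \left(1 + 480\right)\right) = -4808704 - \left(-338 - 15873\right) = -4808704 - -16211 = -4808704 + 16211 = -4792493$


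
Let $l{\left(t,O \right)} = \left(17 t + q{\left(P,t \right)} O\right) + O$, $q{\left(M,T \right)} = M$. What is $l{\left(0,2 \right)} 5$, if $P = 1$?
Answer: $20$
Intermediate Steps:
$l{\left(t,O \right)} = 2 O + 17 t$ ($l{\left(t,O \right)} = \left(17 t + 1 O\right) + O = \left(17 t + O\right) + O = \left(O + 17 t\right) + O = 2 O + 17 t$)
$l{\left(0,2 \right)} 5 = \left(2 \cdot 2 + 17 \cdot 0\right) 5 = \left(4 + 0\right) 5 = 4 \cdot 5 = 20$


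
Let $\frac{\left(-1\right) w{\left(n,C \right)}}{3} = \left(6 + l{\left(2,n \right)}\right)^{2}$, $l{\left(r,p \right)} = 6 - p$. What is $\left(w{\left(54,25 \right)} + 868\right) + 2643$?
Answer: $-1781$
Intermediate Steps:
$w{\left(n,C \right)} = - 3 \left(12 - n\right)^{2}$ ($w{\left(n,C \right)} = - 3 \left(6 - \left(-6 + n\right)\right)^{2} = - 3 \left(12 - n\right)^{2}$)
$\left(w{\left(54,25 \right)} + 868\right) + 2643 = \left(- 3 \left(-12 + 54\right)^{2} + 868\right) + 2643 = \left(- 3 \cdot 42^{2} + 868\right) + 2643 = \left(\left(-3\right) 1764 + 868\right) + 2643 = \left(-5292 + 868\right) + 2643 = -4424 + 2643 = -1781$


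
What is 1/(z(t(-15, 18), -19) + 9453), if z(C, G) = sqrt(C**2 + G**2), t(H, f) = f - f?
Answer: 1/9472 ≈ 0.00010557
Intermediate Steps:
t(H, f) = 0
1/(z(t(-15, 18), -19) + 9453) = 1/(sqrt(0**2 + (-19)**2) + 9453) = 1/(sqrt(0 + 361) + 9453) = 1/(sqrt(361) + 9453) = 1/(19 + 9453) = 1/9472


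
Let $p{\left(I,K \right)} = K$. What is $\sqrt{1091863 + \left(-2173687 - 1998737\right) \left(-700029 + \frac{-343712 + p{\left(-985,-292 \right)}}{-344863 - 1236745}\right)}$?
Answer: $\frac{\sqrt{114162172861438492840147}}{197701} \approx 1.709 \cdot 10^{6}$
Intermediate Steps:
$\sqrt{1091863 + \left(-2173687 - 1998737\right) \left(-700029 + \frac{-343712 + p{\left(-985,-292 \right)}}{-344863 - 1236745}\right)} = \sqrt{1091863 + \left(-2173687 - 1998737\right) \left(-700029 + \frac{-343712 - 292}{-344863 - 1236745}\right)} = \sqrt{1091863 - 4172424 \left(-700029 - \frac{344004}{-1581608}\right)} = \sqrt{1091863 - 4172424 \left(-700029 - - \frac{86001}{395402}\right)} = \sqrt{1091863 - 4172424 \left(-700029 + \frac{86001}{395402}\right)} = \sqrt{1091863 - - \frac{577448420520001284}{197701}} = \sqrt{1091863 + \frac{577448420520001284}{197701}} = \sqrt{\frac{577448636382408247}{197701}} = \frac{\sqrt{114162172861438492840147}}{197701}$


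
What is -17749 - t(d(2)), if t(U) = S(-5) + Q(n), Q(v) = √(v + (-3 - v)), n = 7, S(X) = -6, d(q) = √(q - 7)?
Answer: -17743 - I*√3 ≈ -17743.0 - 1.732*I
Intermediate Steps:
d(q) = √(-7 + q)
Q(v) = I*√3 (Q(v) = √(-3) = I*√3)
t(U) = -6 + I*√3
-17749 - t(d(2)) = -17749 - (-6 + I*√3) = -17749 + (6 - I*√3) = -17743 - I*√3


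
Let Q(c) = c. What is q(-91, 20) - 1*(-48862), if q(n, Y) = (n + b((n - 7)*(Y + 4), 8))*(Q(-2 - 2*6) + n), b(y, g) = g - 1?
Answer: 57682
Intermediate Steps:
b(y, g) = -1 + g
q(n, Y) = (-14 + n)*(7 + n) (q(n, Y) = (n + (-1 + 8))*((-2 - 2*6) + n) = (n + 7)*((-2 - 12) + n) = (7 + n)*(-14 + n) = (-14 + n)*(7 + n))
q(-91, 20) - 1*(-48862) = (-98 + (-91)² - 7*(-91)) - 1*(-48862) = (-98 + 8281 + 637) + 48862 = 8820 + 48862 = 57682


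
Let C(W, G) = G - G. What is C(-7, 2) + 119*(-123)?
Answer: -14637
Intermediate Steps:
C(W, G) = 0
C(-7, 2) + 119*(-123) = 0 + 119*(-123) = 0 - 14637 = -14637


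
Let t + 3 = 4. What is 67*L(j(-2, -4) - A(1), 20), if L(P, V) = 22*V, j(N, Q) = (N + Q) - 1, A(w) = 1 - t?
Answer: 29480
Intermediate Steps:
t = 1 (t = -3 + 4 = 1)
A(w) = 0 (A(w) = 1 - 1*1 = 1 - 1 = 0)
j(N, Q) = -1 + N + Q
67*L(j(-2, -4) - A(1), 20) = 67*(22*20) = 67*440 = 29480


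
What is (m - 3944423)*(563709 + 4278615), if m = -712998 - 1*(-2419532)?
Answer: -10836583614036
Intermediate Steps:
m = 1706534 (m = -712998 + 2419532 = 1706534)
(m - 3944423)*(563709 + 4278615) = (1706534 - 3944423)*(563709 + 4278615) = -2237889*4842324 = -10836583614036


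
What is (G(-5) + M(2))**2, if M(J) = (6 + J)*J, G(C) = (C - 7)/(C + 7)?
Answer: 100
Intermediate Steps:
G(C) = (-7 + C)/(7 + C)
M(J) = J*(6 + J)
(G(-5) + M(2))**2 = ((-7 - 5)/(7 - 5) + 2*(6 + 2))**2 = (-12/2 + 2*8)**2 = ((1/2)*(-12) + 16)**2 = (-6 + 16)**2 = 10**2 = 100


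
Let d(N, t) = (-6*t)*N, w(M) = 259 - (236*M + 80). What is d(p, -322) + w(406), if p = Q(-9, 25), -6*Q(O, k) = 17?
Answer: -101111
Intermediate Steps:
Q(O, k) = -17/6 (Q(O, k) = -⅙*17 = -17/6)
p = -17/6 ≈ -2.8333
w(M) = 179 - 236*M (w(M) = 259 - (80 + 236*M) = 259 + (-80 - 236*M) = 179 - 236*M)
d(N, t) = -6*N*t
d(p, -322) + w(406) = -6*(-17/6)*(-322) + (179 - 236*406) = -5474 + (179 - 95816) = -5474 - 95637 = -101111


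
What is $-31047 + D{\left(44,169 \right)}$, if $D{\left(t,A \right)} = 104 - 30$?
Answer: $-30973$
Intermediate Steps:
$D{\left(t,A \right)} = 74$
$-31047 + D{\left(44,169 \right)} = -31047 + 74 = -30973$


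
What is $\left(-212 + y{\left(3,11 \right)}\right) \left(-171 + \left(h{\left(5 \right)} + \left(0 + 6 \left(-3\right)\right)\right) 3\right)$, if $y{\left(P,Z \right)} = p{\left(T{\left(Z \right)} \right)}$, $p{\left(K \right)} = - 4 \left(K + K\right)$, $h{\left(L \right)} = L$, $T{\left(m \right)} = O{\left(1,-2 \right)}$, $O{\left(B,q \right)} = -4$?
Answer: $37800$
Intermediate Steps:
$T{\left(m \right)} = -4$
$p{\left(K \right)} = - 8 K$ ($p{\left(K \right)} = - 4 \cdot 2 K = - 8 K$)
$y{\left(P,Z \right)} = 32$ ($y{\left(P,Z \right)} = \left(-8\right) \left(-4\right) = 32$)
$\left(-212 + y{\left(3,11 \right)}\right) \left(-171 + \left(h{\left(5 \right)} + \left(0 + 6 \left(-3\right)\right)\right) 3\right) = \left(-212 + 32\right) \left(-171 + \left(5 + \left(0 + 6 \left(-3\right)\right)\right) 3\right) = - 180 \left(-171 + \left(5 + \left(0 - 18\right)\right) 3\right) = - 180 \left(-171 + \left(5 - 18\right) 3\right) = - 180 \left(-171 - 39\right) = \left(-180\right) \left(-210\right) = 37800$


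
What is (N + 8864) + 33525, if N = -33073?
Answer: 9316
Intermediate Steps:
(N + 8864) + 33525 = (-33073 + 8864) + 33525 = -24209 + 33525 = 9316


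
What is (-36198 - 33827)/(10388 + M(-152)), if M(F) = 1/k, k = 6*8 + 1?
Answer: -3431225/509013 ≈ -6.7409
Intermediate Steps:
k = 49 (k = 48 + 1 = 49)
M(F) = 1/49
(-36198 - 33827)/(10388 + M(-152)) = (-36198 - 33827)/(10388 + 1/49) = -70025/509013/49 = -70025*49/509013 = -3431225/509013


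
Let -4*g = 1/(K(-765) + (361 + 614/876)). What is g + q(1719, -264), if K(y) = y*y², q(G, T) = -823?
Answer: -322766086106731/392182364650 ≈ -823.00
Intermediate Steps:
K(y) = y³
g = 219/392182364650 (g = -1/(4*((-765)³ + (361 + 614/876))) = -1/(4*(-447697125 + (361 + 614*(1/876)))) = -1/(4*(-447697125 + (361 + 307/438))) = -1/(4*(-447697125 + 158425/438)) = -1/(4*(-196091182325/438)) = -¼*(-438/196091182325) = 219/392182364650 ≈ 5.5841e-10)
g + q(1719, -264) = 219/392182364650 - 823 = -322766086106731/392182364650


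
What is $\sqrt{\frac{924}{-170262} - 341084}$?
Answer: $\frac{i \sqrt{30517700411766}}{9459} \approx 584.02 i$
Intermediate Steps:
$\sqrt{\frac{924}{-170262} - 341084} = \sqrt{924 \left(- \frac{1}{170262}\right) - 341084} = \sqrt{- \frac{154}{28377} - 341084} = \sqrt{- \frac{9678940822}{28377}} = \frac{i \sqrt{30517700411766}}{9459}$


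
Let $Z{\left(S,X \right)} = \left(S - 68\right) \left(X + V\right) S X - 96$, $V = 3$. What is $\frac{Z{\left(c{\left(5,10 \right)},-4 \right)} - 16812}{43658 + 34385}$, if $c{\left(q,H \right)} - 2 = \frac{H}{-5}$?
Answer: $- \frac{16908}{78043} \approx -0.21665$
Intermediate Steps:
$c{\left(q,H \right)} = 2 - \frac{H}{5}$ ($c{\left(q,H \right)} = 2 + \frac{H}{-5} = 2 + H \left(- \frac{1}{5}\right) = 2 - \frac{H}{5}$)
$Z{\left(S,X \right)} = -96 + S X \left(-68 + S\right) \left(3 + X\right)$ ($Z{\left(S,X \right)} = \left(S - 68\right) \left(X + 3\right) S X - 96 = \left(-68 + S\right) \left(3 + X\right) S X - 96 = S \left(-68 + S\right) \left(3 + X\right) X - 96 = S X \left(-68 + S\right) \left(3 + X\right) - 96 = -96 + S X \left(-68 + S\right) \left(3 + X\right)$)
$\frac{Z{\left(c{\left(5,10 \right)},-4 \right)} - 16812}{43658 + 34385} = \frac{\left(-96 + \left(2 - 2\right)^{2} \left(-4\right)^{2} - 204 \left(2 - 2\right) \left(-4\right) - 68 \left(2 - 2\right) \left(-4\right)^{2} + 3 \left(-4\right) \left(2 - 2\right)^{2}\right) - 16812}{43658 + 34385} = \frac{\left(-96 + \left(2 - 2\right)^{2} \cdot 16 - 204 \left(2 - 2\right) \left(-4\right) - 68 \left(2 - 2\right) 16 + 3 \left(-4\right) \left(2 - 2\right)^{2}\right) - 16812}{78043} = \left(\left(-96 + 0^{2} \cdot 16 - 0 \left(-4\right) - 0 \cdot 16 + 3 \left(-4\right) 0^{2}\right) - 16812\right) \frac{1}{78043} = \left(\left(-96 + 0 \cdot 16 + 0 + 0 + 3 \left(-4\right) 0\right) - 16812\right) \frac{1}{78043} = \left(\left(-96 + 0 + 0 + 0 + 0\right) - 16812\right) \frac{1}{78043} = \left(-96 - 16812\right) \frac{1}{78043} = \left(-16908\right) \frac{1}{78043} = - \frac{16908}{78043}$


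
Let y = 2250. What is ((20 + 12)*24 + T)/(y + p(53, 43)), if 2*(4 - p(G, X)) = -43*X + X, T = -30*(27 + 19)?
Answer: -612/3157 ≈ -0.19385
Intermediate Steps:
T = -1380 (T = -30*46 = -1380)
p(G, X) = 4 + 21*X (p(G, X) = 4 - (-43*X + X)/2 = 4 - (-21)*X = 4 + 21*X)
((20 + 12)*24 + T)/(y + p(53, 43)) = ((20 + 12)*24 - 1380)/(2250 + (4 + 21*43)) = (32*24 - 1380)/(2250 + (4 + 903)) = (768 - 1380)/(2250 + 907) = -612/3157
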